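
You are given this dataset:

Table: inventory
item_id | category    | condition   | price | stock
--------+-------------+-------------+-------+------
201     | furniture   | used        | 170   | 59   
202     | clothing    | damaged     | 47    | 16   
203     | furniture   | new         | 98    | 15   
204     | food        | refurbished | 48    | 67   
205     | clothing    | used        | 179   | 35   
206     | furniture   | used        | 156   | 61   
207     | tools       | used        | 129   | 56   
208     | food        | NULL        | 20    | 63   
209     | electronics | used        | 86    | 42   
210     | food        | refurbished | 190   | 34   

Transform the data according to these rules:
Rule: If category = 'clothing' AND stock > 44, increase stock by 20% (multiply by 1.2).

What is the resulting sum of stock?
448

Step 1: Find records where category = 'clothing' AND stock > 44
Step 2: 0 records match, summing to 0
Step 3: After multiplier: 0 × 1.2 = 0.0
Step 4: Unaffected records sum: 448
Step 5: Final sum = 0.0 + 448 = 448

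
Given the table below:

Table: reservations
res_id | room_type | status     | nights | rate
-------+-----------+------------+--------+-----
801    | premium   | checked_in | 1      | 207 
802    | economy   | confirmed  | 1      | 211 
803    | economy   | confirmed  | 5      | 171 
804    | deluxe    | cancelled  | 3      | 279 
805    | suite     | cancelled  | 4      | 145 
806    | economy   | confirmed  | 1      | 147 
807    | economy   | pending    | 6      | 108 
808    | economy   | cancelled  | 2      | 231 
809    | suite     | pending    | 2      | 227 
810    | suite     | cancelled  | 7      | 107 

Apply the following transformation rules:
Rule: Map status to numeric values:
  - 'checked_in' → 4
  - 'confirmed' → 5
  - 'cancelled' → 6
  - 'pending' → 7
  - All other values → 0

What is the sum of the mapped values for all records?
57

Step 1: Apply mapping to each record
Step 2: Count by status:
  'checked_in': 1 records × 4 = 4
  'confirmed': 3 records × 5 = 15
  'cancelled': 4 records × 6 = 24
  'pending': 2 records × 7 = 14
Step 3: Sum all mapped values = 57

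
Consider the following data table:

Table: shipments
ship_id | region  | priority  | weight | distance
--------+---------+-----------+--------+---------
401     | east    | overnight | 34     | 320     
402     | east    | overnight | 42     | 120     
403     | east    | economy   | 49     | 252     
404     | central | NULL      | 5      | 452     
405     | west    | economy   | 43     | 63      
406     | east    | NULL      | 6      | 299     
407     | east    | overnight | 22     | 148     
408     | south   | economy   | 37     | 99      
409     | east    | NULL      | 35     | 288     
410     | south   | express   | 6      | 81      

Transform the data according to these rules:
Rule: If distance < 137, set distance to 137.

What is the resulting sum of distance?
2307

Step 1: 4 records have distance < 137
Step 2: These records originally summed to 363
Step 3: After setting to minimum: 4 × 137 = 548
Step 4: Unaffected records sum: 1759
Step 5: Final sum = 548 + 1759 = 2307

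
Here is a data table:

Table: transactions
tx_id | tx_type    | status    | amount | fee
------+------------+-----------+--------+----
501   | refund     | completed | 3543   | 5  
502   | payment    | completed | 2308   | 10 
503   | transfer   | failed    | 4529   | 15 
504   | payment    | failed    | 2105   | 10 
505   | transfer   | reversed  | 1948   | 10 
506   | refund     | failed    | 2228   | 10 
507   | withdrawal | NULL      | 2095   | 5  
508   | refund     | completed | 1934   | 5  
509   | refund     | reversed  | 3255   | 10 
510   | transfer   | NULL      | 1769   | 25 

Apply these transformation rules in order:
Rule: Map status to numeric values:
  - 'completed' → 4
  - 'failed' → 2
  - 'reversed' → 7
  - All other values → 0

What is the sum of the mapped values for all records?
32

Step 1: Apply mapping to each record
Step 2: Count by status:
  'completed': 3 records × 4 = 12
  'failed': 3 records × 2 = 6
  'reversed': 2 records × 7 = 14
Step 3: Sum all mapped values = 32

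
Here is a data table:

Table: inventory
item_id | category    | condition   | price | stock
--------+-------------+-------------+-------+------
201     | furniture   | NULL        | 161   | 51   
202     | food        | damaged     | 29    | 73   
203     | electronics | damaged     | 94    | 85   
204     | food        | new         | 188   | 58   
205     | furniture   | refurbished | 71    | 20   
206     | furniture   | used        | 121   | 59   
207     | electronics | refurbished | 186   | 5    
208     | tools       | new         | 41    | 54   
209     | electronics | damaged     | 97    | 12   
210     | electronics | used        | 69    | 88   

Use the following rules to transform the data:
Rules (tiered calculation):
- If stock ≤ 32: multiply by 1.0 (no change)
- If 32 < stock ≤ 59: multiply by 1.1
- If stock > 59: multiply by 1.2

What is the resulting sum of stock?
576.4

Step 1: Tier 1 (stock ≤ 32): 3 records, sum = 37 × 1.0 = 37.0
Step 2: Tier 2 (32 < stock ≤ 59): 4 records, sum = 222 × 1.1 = 244.2
Step 3: Tier 3 (stock > 59): 3 records, sum = 246 × 1.2 = 295.2
Step 4: Final sum = 37.0 + 244.2 + 295.2 = 576.4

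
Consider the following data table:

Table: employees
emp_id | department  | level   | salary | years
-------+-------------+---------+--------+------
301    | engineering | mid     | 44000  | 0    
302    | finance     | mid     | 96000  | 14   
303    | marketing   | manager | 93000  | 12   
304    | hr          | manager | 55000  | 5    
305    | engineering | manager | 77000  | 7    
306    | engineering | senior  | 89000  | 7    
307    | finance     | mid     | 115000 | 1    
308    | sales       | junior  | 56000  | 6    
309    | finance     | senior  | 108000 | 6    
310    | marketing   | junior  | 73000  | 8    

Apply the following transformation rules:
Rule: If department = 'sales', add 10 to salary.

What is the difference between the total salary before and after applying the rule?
10

Step 1: Original sum of salary = 806000
Step 2: 1 records have department = 'sales'
Step 3: Each affected record changes by 10
Step 4: Total change = 1 × 10 = 10
Step 5: New sum = 806000 + 10 = 806010
Step 6: Difference = |806010 - 806000| = 10
        (Sum increased by 10)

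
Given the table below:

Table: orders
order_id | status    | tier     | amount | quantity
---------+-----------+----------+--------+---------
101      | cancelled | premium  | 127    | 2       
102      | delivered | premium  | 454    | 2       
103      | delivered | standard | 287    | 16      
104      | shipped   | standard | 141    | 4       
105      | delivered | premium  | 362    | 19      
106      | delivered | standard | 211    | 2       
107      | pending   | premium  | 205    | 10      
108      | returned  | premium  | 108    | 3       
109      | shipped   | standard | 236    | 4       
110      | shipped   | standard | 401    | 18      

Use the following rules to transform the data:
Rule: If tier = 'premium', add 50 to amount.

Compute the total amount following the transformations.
2782

Step 1: Count records where tier = 'premium': 5
Step 2: Total bonus added: 5 × 50 = 250
Step 3: Original sum of amount: 2532
Step 4: Final sum = 2532 + 250 = 2782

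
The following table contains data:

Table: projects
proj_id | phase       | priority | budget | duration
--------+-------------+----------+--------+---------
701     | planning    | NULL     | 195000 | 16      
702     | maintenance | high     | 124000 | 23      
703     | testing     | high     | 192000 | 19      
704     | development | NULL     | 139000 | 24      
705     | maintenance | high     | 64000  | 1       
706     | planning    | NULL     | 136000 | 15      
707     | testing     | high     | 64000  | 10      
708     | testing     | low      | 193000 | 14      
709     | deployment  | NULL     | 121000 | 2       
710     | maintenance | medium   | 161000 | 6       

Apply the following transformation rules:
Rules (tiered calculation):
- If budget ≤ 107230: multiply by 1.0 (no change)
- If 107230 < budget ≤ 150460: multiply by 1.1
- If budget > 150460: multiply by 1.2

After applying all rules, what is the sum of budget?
1589200.0

Step 1: Tier 1 (budget ≤ 107230): 2 records, sum = 128000 × 1.0 = 128000.0
Step 2: Tier 2 (107230 < budget ≤ 150460): 4 records, sum = 520000 × 1.1 = 572000.0
Step 3: Tier 3 (budget > 150460): 4 records, sum = 741000 × 1.2 = 889200.0
Step 4: Final sum = 128000.0 + 572000.0 + 889200.0 = 1589200.0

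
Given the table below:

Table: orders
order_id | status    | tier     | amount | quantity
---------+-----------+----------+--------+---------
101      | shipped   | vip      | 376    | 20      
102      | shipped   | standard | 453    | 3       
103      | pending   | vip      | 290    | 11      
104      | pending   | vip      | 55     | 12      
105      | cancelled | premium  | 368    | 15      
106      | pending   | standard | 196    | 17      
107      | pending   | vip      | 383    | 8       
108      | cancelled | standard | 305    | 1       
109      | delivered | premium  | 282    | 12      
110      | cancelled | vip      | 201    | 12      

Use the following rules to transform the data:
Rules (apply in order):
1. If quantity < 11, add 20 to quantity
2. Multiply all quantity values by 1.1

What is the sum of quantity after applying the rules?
188.1

Step 1: Apply Rule 1 - Add 20 to records with quantity < 11
  - 3 records affected: 12 + (3 × 20) = 72
  - Unaffected records: 99
  - Sum after Rule 1: 171
Step 2: Apply Rule 2 - Multiply all by 1.1
  - 171 × 1.1 = 188.1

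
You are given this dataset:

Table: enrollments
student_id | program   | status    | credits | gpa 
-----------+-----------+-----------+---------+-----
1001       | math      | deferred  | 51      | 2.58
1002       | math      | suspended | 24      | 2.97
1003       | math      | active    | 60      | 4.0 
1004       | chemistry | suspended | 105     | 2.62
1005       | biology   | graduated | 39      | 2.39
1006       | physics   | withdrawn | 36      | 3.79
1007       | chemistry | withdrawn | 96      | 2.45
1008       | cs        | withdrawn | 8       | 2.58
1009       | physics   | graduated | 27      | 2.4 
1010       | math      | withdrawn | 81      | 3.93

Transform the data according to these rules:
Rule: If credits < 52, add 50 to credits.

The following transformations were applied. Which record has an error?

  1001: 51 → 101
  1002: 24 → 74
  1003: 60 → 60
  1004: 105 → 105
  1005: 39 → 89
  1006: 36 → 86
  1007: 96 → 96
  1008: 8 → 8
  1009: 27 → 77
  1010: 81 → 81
Record 1008 has an error. The correct transformed value should be 58, not 8.

Step 1: Check each record against the rule
Step 2: Record 1008 has credits = 8
Step 3: Since 8 < 52, the bonus should have been applied
Step 4: Correct value = 58, but claimed value = 8
Conclusion: Record 1008 has the error.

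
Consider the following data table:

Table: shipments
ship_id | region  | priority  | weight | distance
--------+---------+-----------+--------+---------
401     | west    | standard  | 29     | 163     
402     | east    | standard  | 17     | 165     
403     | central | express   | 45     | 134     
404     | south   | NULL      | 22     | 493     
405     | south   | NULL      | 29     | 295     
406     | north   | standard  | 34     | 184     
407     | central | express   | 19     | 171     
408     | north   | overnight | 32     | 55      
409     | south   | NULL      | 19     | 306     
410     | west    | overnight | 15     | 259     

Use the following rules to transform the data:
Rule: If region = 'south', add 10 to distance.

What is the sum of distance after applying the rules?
2255

Step 1: Count records where region = 'south': 3
Step 2: Total bonus added: 3 × 10 = 30
Step 3: Original sum of distance: 2225
Step 4: Final sum = 2225 + 30 = 2255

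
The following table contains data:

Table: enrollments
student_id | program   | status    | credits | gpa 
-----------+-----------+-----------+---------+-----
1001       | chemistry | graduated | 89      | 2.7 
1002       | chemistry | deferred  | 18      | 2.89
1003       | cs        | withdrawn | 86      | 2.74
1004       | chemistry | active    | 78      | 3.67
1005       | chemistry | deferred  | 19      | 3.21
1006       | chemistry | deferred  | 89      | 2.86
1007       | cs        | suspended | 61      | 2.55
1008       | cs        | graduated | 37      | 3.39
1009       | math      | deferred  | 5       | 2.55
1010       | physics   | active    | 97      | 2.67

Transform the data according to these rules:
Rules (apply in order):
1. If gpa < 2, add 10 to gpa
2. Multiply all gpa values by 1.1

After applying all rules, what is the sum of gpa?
32.15

Step 1: Apply Rule 1 - Add 10 to records with gpa < 2
  - 0 records affected: 0 + (0 × 10) = 0
  - Unaffected records: 29.23
  - Sum after Rule 1: 29.23
Step 2: Apply Rule 2 - Multiply all by 1.1
  - 29.23 × 1.1 = 32.15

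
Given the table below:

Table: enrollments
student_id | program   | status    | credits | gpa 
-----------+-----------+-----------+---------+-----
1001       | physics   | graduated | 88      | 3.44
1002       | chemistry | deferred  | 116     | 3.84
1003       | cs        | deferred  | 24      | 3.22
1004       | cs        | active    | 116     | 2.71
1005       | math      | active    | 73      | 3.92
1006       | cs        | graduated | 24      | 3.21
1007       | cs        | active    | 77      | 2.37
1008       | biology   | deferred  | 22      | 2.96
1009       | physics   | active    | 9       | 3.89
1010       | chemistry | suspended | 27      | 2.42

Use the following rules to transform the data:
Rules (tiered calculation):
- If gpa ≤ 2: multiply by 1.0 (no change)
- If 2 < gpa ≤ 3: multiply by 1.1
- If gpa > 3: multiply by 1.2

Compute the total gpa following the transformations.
37.33

Step 1: Tier 1 (gpa ≤ 2): 0 records, sum = 0 × 1.0 = 0.0
Step 2: Tier 2 (2 < gpa ≤ 3): 4 records, sum = 10.46 × 1.1 = 11.51
Step 3: Tier 3 (gpa > 3): 6 records, sum = 21.52 × 1.2 = 25.82
Step 4: Final sum = 0.0 + 11.51 + 25.82 = 37.33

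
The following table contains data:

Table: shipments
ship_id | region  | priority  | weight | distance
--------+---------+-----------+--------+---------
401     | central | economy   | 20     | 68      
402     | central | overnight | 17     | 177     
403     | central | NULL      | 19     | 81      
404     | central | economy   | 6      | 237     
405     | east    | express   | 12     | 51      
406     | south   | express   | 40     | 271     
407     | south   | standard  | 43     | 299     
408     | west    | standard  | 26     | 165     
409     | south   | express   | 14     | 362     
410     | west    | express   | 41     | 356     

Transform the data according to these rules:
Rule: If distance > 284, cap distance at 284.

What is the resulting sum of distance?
1902

Step 1: 3 records have distance > 284
Step 2: These records originally summed to 1017
Step 3: After capping: 3 × 284 = 852
Step 4: Unaffected records sum: 1050
Step 5: Final sum = 852 + 1050 = 1902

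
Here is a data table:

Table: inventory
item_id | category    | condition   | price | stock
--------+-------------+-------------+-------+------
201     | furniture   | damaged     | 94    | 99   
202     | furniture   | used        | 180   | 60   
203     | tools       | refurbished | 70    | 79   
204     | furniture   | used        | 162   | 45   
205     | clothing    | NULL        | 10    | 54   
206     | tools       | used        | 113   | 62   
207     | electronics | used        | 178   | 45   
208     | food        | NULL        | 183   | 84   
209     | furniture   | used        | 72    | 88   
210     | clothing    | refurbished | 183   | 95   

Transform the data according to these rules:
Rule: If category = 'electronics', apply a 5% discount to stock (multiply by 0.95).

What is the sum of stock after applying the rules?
708.75

Step 1: Records with category = 'electronics' have total stock = 45
Step 2: Apply multiplier: 45 × 0.95 = 42.75
Step 3: Other records total: 666
Step 4: Final sum = 42.75 + 666 = 708.75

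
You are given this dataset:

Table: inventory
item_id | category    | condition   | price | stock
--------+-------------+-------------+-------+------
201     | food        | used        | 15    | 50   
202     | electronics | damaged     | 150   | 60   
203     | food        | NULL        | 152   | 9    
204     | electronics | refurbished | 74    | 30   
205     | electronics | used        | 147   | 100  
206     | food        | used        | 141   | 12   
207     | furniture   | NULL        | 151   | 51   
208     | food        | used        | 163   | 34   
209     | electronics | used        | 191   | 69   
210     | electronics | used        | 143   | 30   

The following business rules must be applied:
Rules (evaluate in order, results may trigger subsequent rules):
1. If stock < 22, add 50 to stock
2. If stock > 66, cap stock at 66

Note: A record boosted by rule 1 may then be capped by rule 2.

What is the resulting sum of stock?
508

Step 1: Apply rule 1 to records with stock < 22
  - 2 records get bonus of 50
  - Of these, 0 records then exceed 66 and get capped
Step 2: Apply rule 2 to records with stock > 66
  - 2 records (original) are capped
Step 3: Calculate final sum = 508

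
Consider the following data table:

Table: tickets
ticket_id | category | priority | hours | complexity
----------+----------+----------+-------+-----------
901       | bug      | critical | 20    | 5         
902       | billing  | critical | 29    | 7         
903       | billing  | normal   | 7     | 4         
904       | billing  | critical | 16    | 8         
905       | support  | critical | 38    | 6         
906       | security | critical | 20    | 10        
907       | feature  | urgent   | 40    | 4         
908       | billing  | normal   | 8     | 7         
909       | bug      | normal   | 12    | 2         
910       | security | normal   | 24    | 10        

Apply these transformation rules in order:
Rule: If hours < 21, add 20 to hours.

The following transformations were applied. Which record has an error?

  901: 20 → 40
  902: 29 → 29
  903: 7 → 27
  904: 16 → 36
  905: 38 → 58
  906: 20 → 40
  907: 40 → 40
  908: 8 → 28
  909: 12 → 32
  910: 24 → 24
Record 905 has an error. The correct transformed value should be 38, not 58.

Step 1: Check each record against the rule
Step 2: Record 905 has hours = 38
Step 3: Since 38 >= 21, the bonus should not have been applied
Step 4: Correct value = 38, but claimed value = 58
Conclusion: Record 905 has the error.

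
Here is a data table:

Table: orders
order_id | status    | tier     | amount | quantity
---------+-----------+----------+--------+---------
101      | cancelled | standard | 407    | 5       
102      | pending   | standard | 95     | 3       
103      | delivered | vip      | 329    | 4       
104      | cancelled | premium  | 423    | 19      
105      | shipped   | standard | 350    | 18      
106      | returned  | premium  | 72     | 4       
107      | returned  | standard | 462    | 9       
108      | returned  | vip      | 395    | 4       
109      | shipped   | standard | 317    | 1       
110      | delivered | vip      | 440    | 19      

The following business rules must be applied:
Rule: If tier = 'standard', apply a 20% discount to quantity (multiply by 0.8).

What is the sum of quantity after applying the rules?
78.8

Step 1: Records with tier = 'standard' have total quantity = 36
Step 2: Apply multiplier: 36 × 0.8 = 28.8
Step 3: Other records total: 50
Step 4: Final sum = 28.8 + 50 = 78.8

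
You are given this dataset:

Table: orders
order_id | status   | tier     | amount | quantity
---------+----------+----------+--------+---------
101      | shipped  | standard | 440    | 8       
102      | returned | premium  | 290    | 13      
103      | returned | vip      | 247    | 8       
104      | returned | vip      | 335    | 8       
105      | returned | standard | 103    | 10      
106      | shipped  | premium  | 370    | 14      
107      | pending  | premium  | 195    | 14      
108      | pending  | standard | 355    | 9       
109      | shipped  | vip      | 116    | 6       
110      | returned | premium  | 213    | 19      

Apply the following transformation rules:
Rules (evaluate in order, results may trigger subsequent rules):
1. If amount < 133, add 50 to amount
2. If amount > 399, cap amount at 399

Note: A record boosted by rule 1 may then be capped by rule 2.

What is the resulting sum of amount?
2723

Step 1: Apply rule 1 to records with amount < 133
  - 2 records get bonus of 50
  - Of these, 0 records then exceed 399 and get capped
Step 2: Apply rule 2 to records with amount > 399
  - 1 records (original) are capped
Step 3: Calculate final sum = 2723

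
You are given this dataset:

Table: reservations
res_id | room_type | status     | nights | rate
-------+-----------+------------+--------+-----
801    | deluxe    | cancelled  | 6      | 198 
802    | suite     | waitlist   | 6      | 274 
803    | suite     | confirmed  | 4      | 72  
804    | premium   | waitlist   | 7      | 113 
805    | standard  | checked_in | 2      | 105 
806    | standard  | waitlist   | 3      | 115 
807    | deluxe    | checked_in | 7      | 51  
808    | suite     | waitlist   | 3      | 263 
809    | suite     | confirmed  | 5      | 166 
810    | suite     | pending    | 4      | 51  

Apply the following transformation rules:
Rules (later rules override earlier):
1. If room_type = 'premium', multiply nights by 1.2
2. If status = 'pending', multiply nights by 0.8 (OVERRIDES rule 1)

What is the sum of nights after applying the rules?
47.6

Step 1: Rule 2 takes priority for records with status = 'pending'
  - 1 records: 4 × 0.8 = 3.2
Step 2: Rule 1 applies to remaining records with room_type = 'premium'
  - 1 records: 7 × 1.2 = 8.4
Step 3: Other records unchanged: 36
Step 4: Final sum = 3.2 + 8.4 + 36 = 47.6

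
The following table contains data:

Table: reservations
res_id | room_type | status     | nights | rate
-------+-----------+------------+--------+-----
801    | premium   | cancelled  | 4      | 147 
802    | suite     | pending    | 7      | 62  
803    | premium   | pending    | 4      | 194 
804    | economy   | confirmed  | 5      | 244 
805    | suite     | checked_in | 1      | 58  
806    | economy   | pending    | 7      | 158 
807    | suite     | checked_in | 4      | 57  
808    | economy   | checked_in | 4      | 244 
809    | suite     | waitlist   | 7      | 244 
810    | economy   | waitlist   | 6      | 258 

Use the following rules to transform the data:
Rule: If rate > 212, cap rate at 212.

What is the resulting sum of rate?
1524

Step 1: 4 records have rate > 212
Step 2: These records originally summed to 990
Step 3: After capping: 4 × 212 = 848
Step 4: Unaffected records sum: 676
Step 5: Final sum = 848 + 676 = 1524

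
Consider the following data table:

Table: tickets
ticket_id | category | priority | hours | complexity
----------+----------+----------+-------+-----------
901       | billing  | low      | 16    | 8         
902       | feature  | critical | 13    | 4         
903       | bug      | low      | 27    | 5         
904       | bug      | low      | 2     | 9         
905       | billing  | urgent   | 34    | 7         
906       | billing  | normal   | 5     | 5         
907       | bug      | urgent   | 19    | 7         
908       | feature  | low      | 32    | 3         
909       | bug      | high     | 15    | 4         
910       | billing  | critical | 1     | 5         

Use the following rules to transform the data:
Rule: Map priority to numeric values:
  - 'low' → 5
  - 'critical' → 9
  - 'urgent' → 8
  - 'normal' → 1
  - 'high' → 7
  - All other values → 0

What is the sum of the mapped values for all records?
62

Step 1: Apply mapping to each record
Step 2: Count by status:
  'low': 4 records × 5 = 20
  'critical': 2 records × 9 = 18
  'urgent': 2 records × 8 = 16
  'normal': 1 records × 1 = 1
  'high': 1 records × 7 = 7
Step 3: Sum all mapped values = 62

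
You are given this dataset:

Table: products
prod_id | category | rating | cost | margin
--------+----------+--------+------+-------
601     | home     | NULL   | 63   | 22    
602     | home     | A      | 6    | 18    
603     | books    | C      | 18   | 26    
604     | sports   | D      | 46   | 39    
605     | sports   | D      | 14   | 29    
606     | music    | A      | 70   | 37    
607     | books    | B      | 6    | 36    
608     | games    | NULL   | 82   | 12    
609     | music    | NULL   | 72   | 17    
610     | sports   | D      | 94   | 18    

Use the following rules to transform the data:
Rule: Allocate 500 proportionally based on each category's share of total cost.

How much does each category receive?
books: 25.48, games: 87.05, home: 73.25, music: 150.74, sports: 163.48

Step 1: Calculate total cost = 471
Step 2: Calculate each category's proportion:
  books: 24/471 = 5.10% → 25.48
  games: 82/471 = 17.41% → 87.05
  home: 69/471 = 14.65% → 73.25
  music: 142/471 = 30.15% → 150.74
  sports: 154/471 = 32.70% → 163.48
Step 3: Verify: sum of allocations ≈ 500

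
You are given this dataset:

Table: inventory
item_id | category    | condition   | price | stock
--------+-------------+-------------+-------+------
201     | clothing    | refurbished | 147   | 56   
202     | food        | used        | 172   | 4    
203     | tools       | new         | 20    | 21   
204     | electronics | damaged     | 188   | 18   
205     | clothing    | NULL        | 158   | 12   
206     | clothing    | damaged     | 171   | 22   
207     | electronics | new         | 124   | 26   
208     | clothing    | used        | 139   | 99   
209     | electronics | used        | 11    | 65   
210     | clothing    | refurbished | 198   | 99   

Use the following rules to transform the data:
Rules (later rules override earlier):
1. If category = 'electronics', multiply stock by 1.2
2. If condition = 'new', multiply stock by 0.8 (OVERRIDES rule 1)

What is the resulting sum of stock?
429.2

Step 1: Rule 2 takes priority for records with condition = 'new'
  - 2 records: 47 × 0.8 = 37.6
Step 2: Rule 1 applies to remaining records with category = 'electronics'
  - 2 records: 83 × 1.2 = 99.6
Step 3: Other records unchanged: 292
Step 4: Final sum = 37.6 + 99.6 + 292 = 429.2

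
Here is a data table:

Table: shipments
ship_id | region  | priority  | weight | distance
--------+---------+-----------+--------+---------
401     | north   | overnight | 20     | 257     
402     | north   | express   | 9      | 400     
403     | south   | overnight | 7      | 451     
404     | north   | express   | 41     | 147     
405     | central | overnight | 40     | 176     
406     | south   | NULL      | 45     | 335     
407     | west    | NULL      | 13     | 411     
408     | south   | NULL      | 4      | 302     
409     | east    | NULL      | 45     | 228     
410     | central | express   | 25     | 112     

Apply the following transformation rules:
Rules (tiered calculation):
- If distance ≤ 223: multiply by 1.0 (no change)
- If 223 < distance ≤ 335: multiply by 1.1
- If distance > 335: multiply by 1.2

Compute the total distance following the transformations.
3183.6

Step 1: Tier 1 (distance ≤ 223): 3 records, sum = 435 × 1.0 = 435.0
Step 2: Tier 2 (223 < distance ≤ 335): 4 records, sum = 1122 × 1.1 = 1234.2
Step 3: Tier 3 (distance > 335): 3 records, sum = 1262 × 1.2 = 1514.4
Step 4: Final sum = 435.0 + 1234.2 + 1514.4 = 3183.6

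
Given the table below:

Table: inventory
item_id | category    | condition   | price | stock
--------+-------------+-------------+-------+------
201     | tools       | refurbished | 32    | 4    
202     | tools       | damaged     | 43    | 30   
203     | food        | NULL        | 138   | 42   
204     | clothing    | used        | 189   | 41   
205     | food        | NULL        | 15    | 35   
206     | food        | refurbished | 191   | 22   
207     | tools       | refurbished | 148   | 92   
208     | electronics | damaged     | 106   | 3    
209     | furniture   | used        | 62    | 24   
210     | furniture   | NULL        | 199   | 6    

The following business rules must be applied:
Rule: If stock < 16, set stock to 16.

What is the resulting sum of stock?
334

Step 1: 3 records have stock < 16
Step 2: These records originally summed to 13
Step 3: After setting to minimum: 3 × 16 = 48
Step 4: Unaffected records sum: 286
Step 5: Final sum = 48 + 286 = 334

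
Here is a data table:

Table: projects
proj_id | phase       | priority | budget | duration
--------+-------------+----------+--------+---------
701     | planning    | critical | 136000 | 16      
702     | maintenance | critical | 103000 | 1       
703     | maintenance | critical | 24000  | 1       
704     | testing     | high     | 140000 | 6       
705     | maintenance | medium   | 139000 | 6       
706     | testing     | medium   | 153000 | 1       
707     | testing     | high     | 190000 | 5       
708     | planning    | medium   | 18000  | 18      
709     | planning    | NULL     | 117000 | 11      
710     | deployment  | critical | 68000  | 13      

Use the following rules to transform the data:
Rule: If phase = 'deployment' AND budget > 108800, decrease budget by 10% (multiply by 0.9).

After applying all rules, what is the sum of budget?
1088000

Step 1: Find records where phase = 'deployment' AND budget > 108800
Step 2: 0 records match, summing to 0
Step 3: After multiplier: 0 × 0.9 = 0.0
Step 4: Unaffected records sum: 1088000
Step 5: Final sum = 0.0 + 1088000 = 1088000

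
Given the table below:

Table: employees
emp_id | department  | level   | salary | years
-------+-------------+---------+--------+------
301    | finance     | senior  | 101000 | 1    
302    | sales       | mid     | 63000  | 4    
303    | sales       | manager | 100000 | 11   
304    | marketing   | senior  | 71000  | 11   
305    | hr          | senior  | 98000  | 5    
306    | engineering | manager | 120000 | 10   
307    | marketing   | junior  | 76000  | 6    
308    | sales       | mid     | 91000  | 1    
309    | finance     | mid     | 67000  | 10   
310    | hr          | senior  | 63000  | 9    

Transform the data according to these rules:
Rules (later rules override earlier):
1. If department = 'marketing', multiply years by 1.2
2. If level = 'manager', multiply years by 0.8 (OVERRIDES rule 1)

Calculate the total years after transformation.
67.2

Step 1: Rule 2 takes priority for records with level = 'manager'
  - 2 records: 21 × 0.8 = 16.8
Step 2: Rule 1 applies to remaining records with department = 'marketing'
  - 2 records: 17 × 1.2 = 20.4
Step 3: Other records unchanged: 30
Step 4: Final sum = 16.8 + 20.4 + 30 = 67.2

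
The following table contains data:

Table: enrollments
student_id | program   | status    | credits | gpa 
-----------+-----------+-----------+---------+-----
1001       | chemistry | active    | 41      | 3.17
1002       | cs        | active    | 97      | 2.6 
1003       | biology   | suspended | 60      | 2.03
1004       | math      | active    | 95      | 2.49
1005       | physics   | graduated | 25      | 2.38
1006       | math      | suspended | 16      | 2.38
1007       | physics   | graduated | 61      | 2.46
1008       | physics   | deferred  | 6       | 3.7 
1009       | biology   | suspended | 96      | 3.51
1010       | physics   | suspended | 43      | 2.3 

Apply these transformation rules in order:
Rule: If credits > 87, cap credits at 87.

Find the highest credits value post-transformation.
87

Step 1: Original maximum credits = 97
Step 2: Apply cap at 87
Step 3: 3 records had credits > 87 and were capped
Step 4: Maximum after transformation = 87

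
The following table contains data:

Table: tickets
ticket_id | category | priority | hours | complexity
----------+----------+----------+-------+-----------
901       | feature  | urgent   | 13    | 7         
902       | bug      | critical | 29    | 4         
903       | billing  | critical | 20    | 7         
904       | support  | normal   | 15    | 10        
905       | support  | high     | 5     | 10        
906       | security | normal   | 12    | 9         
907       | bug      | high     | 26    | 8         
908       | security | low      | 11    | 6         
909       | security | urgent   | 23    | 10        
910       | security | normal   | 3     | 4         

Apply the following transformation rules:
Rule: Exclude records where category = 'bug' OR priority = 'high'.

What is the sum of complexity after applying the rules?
53

Step 1: Find records where category = 'bug' OR priority = 'high'
Step 2: 3 records match, summing to 22
Step 3: Original sum: 75
Step 4: Remaining sum = 75 - 22 = 53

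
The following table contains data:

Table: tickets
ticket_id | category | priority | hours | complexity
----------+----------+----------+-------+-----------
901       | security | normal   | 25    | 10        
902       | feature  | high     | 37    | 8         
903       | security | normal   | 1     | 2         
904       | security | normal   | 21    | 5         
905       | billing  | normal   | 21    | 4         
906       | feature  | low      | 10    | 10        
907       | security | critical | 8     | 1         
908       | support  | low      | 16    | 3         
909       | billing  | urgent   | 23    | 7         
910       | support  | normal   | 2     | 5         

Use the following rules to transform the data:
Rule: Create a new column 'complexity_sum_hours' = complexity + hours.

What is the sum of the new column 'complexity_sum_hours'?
219

Step 1: For each record, compute complexity + hours
Example calculations:
  10 + 25 = 35
  8 + 37 = 45
  2 + 1 = 3
  ...
Step 2: Sum all derived values
Step 3: Total = 219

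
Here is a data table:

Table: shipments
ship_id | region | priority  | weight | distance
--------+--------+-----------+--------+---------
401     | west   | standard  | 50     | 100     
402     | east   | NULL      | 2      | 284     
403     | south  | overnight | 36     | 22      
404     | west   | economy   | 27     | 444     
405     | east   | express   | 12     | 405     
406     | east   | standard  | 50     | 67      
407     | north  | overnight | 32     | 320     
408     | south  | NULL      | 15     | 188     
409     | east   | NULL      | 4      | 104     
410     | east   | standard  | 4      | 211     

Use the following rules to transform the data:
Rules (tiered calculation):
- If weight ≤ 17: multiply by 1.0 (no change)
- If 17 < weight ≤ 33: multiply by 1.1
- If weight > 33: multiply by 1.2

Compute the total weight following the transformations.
265.1

Step 1: Tier 1 (weight ≤ 17): 5 records, sum = 37 × 1.0 = 37.0
Step 2: Tier 2 (17 < weight ≤ 33): 2 records, sum = 59 × 1.1 = 64.9
Step 3: Tier 3 (weight > 33): 3 records, sum = 136 × 1.2 = 163.2
Step 4: Final sum = 37.0 + 64.9 + 163.2 = 265.1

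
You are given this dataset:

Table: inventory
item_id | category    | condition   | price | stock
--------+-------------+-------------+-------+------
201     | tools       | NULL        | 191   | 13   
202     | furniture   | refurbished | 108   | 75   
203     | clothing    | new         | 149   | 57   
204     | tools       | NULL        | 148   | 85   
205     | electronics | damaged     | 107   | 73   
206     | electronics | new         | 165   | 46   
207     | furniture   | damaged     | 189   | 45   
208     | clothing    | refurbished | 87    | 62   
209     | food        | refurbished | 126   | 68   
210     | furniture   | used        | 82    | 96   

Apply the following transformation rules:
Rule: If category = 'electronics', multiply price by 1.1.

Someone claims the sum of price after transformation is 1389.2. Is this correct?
No, the correct result is 1379.2.

Step 1: Calculate the correct sum after transformation
Step 2: Apply multiplier 1.1 to records where category = 'electronics'
Step 3: Correct result = 1379.2
Step 4: Claimed result = 1389.2
Step 5: 1379.2 ≠ 1389.2
Conclusion: The claimed result is incorrect. The correct answer is 1379.2.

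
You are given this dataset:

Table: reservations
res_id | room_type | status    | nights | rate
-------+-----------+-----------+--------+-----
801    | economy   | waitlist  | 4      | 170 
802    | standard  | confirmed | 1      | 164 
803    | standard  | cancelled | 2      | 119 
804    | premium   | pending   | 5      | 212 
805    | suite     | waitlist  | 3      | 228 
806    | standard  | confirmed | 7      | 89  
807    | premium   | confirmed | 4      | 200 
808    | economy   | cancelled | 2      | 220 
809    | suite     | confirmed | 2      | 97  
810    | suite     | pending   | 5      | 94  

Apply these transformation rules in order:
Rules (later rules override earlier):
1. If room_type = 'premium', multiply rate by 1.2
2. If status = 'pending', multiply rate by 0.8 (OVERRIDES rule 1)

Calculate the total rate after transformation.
1571.8

Step 1: Rule 2 takes priority for records with status = 'pending'
  - 2 records: 306 × 0.8 = 244.8
Step 2: Rule 1 applies to remaining records with room_type = 'premium'
  - 1 records: 200 × 1.2 = 240.0
Step 3: Other records unchanged: 1087
Step 4: Final sum = 244.8 + 240.0 + 1087 = 1571.8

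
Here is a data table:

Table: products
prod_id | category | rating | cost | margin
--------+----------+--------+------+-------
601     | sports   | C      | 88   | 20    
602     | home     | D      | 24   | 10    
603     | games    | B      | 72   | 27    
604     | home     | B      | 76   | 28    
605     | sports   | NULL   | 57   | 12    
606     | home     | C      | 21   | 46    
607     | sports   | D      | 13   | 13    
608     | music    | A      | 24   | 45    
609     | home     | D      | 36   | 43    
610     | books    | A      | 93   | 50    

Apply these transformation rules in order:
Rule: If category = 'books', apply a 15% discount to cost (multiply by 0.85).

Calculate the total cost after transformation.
490.05

Step 1: Records with category = 'books' have total cost = 93
Step 2: Apply multiplier: 93 × 0.85 = 79.05
Step 3: Other records total: 411
Step 4: Final sum = 79.05 + 411 = 490.05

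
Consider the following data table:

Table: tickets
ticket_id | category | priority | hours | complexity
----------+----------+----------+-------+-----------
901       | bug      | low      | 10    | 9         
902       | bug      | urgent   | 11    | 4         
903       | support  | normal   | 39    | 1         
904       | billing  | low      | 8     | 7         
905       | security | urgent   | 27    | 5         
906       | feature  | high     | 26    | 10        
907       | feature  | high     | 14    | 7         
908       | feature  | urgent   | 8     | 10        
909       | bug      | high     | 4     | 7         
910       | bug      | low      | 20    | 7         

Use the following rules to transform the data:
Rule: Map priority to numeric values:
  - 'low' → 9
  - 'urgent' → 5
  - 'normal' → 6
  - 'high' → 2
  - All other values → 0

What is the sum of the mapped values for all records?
54

Step 1: Apply mapping to each record
Step 2: Count by status:
  'low': 3 records × 9 = 27
  'urgent': 3 records × 5 = 15
  'normal': 1 records × 6 = 6
  'high': 3 records × 2 = 6
Step 3: Sum all mapped values = 54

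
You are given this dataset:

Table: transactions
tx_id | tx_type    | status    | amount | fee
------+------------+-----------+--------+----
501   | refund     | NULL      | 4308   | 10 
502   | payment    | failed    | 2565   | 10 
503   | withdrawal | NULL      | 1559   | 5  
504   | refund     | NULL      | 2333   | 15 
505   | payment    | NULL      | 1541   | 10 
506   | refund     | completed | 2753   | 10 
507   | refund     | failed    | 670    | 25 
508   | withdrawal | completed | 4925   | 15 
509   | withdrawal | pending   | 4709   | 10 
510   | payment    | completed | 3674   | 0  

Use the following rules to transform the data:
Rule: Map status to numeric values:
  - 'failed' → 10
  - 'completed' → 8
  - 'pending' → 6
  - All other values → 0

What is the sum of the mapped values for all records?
50

Step 1: Apply mapping to each record
Step 2: Count by status:
  'failed': 2 records × 10 = 20
  'completed': 3 records × 8 = 24
  'pending': 1 records × 6 = 6
Step 3: Sum all mapped values = 50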